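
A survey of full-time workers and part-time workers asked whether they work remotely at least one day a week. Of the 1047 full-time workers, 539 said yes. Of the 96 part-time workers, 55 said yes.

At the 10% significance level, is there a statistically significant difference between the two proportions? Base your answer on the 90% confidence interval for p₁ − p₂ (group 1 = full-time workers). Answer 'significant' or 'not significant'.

not significant

Sample proportions: 539/1047 = 0.5148, 55/96 = 0.5729.
Each SE is √(p̂(1−p̂)/n): √(0.5148·0.4852/1047) = 0.01545 and √(0.5729·0.4271/96) = 0.05049.
SE(p̂₁ − p̂₂) = √(SE₁² + SE₂²) = √(0.0002387025 + 0.0025492401) = 0.05280, since the two samples are independent.
At 90% confidence z* = 1.645; margin = 1.645 × 0.05280 = 0.08686.
The difference is 0.5148 − 0.5729 = -0.0581, so the interval is -0.0581 ± 0.08686 = (-0.14496, 0.02876).
The interval (-0.14496, 0.02876) contains 0, so the difference is not significant.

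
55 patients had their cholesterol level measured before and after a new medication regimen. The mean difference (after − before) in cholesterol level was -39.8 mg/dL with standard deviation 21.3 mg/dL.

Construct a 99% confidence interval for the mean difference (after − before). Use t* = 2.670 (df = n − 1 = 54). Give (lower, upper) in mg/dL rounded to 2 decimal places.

(-47.47, -32.13)

This is a matched-pairs design, so SE = s_d/√n = 21.3/√55 = 2.8721.
Margin = 2.670 × 2.8721 = 7.6685; the interval is -39.8 ± 7.6685 = (-47.47, -32.13).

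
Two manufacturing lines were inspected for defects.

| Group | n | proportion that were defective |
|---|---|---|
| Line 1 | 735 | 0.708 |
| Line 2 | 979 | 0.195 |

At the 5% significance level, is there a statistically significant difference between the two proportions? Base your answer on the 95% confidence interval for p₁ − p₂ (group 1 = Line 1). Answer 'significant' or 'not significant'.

Each SE is √(p̂(1−p̂)/n): √(0.7080·0.2920/735) = 0.01677 and √(0.1950·0.8050/979) = 0.01266.
SE(p̂₁ − p̂₂) = √(SE₁² + SE₂²) = √(0.0002812329 + 0.0001602756) = 0.02101, since the two samples are independent.
At 95% confidence z* = 1.960; margin = 1.960 × 0.02101 = 0.04118.
The difference is 0.7080 − 0.1950 = 0.5130, so the interval is 0.5130 ± 0.04118 = (0.47182, 0.55418).
The interval (0.47182, 0.55418) does not contain 0, so the difference is significant.

significant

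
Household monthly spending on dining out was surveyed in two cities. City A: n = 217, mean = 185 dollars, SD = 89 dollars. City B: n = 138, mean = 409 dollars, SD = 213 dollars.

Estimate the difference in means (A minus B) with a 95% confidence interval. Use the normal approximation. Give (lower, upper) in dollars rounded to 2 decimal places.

(-261.46, -186.54)

SE₁ = s₁/√n₁ = 89/√217 = 6.0417; SE₂ = 213/√138 = 18.1318.
Independent samples, unequal variances: SE_diff = √(SE₁² + SE₂²) = √(36.50213889 + 328.76217124) = 19.1119.
z* = 1.960, so margin of error = 1.960 × 19.1119 = 37.4593.
Difference in means = 185 − 409 = -224.0000.
-224.0000 ± 37.4593 → (-261.46, -186.54).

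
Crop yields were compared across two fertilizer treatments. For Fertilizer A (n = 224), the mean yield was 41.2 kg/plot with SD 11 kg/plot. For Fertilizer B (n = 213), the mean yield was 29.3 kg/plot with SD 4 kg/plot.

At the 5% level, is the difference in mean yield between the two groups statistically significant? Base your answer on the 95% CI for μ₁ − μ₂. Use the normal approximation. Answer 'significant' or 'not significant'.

Per-group SEs: s₁/√n₁ = 11/√224 = 0.7350, s₂/√n₂ = 4/√213 = 0.2741.
Unpooled SE of the difference: √(0.540225 + 0.07513081) = 0.7844.
Margin of error = z* · SE = 1.960 × 0.7844 = 1.5374.
x̄₁ − x̄₂ = 41.2 − 29.3 = 11.9000.
CI: 11.9000 ± 1.5374 = (10.3626, 13.4374).
The interval (10.3626, 13.4374) does not contain 0, so the difference is significant.

significant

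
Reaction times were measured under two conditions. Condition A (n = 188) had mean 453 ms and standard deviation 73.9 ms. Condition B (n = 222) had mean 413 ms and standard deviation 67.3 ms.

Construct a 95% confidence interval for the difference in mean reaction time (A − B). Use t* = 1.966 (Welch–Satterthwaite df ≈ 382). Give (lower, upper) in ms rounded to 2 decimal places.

Standard errors of each mean: 73.9/√188 = 5.3897 and 67.3/√222 = 4.5169.
SE(x̄₁ − x̄₂) = √(5.3897² + 4.5169²) = 7.0322 for independent samples with unequal variances.
With t* = 1.966, the margin is 1.966 × 7.0322 = 13.8253.
x̄₁ − x̄₂ = 453 − 413 = 40.0000; the interval is 40.0000 ± 13.8253 = (26.17, 53.83).

(26.17, 53.83)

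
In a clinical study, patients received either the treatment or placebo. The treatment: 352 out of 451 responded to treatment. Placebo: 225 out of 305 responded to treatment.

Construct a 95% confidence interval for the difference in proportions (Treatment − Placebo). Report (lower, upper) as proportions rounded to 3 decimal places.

First, p̂₁ = 352/451 = 0.7805; p̂₂ = 225/305 = 0.7377.
The two standard errors are √(0.7805×0.2195/451) = 0.01949 and √(0.7377×0.2623/305) = 0.02519.
Because the samples are independent, SE_diff = √(0.01949² + 0.02519²) = 0.03185.
Using z* = 1.960 for 95%, ME = 1.960 × 0.03185 = 0.06243.
p̂₁ − p̂₂ = 0.0428; interval 0.0428 ± 0.06243 gives (-0.020, 0.105).

(-0.020, 0.105)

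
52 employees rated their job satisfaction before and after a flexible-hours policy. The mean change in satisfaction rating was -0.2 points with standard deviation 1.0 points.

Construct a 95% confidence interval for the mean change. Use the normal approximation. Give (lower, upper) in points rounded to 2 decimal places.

(-0.47, 0.07)

This is a matched-pairs design, so SE = s_d/√n = 1.0/√52 = 0.1387.
Margin = 1.960 × 0.1387 = 0.2719; the interval is -0.2 ± 0.2719 = (-0.47, 0.07).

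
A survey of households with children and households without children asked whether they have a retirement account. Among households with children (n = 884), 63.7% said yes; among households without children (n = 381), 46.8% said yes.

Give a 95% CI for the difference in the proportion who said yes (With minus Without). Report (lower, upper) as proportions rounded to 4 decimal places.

Each SE is √(p̂(1−p̂)/n): √(0.6370·0.3630/884) = 0.01617 and √(0.4680·0.5320/381) = 0.02556.
SE(p̂₁ − p̂₂) = √(SE₁² + SE₂²) = √(0.0002614689 + 0.0006533136) = 0.03025, since the two samples are independent.
At 95% confidence z* = 1.960; margin = 1.960 × 0.03025 = 0.05929.
The difference is 0.6370 − 0.4680 = 0.1690, so the interval is 0.1690 ± 0.05929 = (0.1097, 0.2283).

(0.1097, 0.2283)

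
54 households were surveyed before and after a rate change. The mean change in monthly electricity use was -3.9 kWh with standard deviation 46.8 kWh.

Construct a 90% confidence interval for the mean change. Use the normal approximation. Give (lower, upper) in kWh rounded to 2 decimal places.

Paired design: SE = s_d/√n = 46.8/√54 = 6.3687.
z* = 1.645; margin of error = 1.645 × 6.3687 = 10.4765.
-3.9 ± 10.4765 → (-14.38, 6.58).

(-14.38, 6.58)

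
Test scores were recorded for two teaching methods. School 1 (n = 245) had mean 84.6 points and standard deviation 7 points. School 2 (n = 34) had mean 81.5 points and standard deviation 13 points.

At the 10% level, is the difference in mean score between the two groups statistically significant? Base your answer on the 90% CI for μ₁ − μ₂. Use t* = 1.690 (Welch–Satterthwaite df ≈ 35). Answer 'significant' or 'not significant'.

Per-group SEs: s₁/√n₁ = 7/√245 = 0.4472, s₂/√n₂ = 13/√34 = 2.2295.
Unpooled SE of the difference: √(0.19998784 + 4.97067025) = 2.2739.
Margin of error = t* · SE = 1.690 × 2.2739 = 3.8429.
x̄₁ − x̄₂ = 84.6 − 81.5 = 3.1000.
CI: 3.1000 ± 3.8429 = (-0.7429, 6.9429).
The interval (-0.7429, 6.9429) contains 0, so the difference is not significant.

not significant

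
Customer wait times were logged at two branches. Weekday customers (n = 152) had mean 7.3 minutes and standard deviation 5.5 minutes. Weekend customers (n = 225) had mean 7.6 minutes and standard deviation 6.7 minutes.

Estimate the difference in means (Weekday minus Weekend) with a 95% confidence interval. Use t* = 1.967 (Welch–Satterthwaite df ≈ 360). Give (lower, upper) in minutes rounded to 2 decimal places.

Per-group SEs: s₁/√n₁ = 5.5/√152 = 0.4461, s₂/√n₂ = 6.7/√225 = 0.4467.
Unpooled SE of the difference: √(0.19900521 + 0.19954089) = 0.6313.
Margin of error = t* · SE = 1.967 × 0.6313 = 1.2418.
x̄₁ − x̄₂ = 7.3 − 7.6 = -0.3000.
CI: -0.3000 ± 1.2418 = (-1.54, 0.94).

(-1.54, 0.94)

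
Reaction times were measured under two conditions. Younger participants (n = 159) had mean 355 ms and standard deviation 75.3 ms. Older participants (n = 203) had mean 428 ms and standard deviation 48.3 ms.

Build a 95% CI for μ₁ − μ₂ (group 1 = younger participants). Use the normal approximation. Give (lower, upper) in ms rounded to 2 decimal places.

(-86.46, -59.54)

Per-group SEs: s₁/√n₁ = 75.3/√159 = 5.9717, s₂/√n₂ = 48.3/√203 = 3.3900.
Unpooled SE of the difference: √(35.66120089 + 11.4921) = 6.8668.
Margin of error = z* · SE = 1.960 × 6.8668 = 13.4589.
x̄₁ − x̄₂ = 355 − 428 = -73.0000.
CI: -73.0000 ± 13.4589 = (-86.46, -59.54).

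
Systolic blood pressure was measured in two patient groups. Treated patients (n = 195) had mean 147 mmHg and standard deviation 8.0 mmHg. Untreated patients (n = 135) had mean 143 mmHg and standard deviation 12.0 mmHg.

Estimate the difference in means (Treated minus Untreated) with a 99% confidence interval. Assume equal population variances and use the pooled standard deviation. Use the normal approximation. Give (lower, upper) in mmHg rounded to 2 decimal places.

(1.16, 6.84)

Pooled variance s_p² = [194·8.0² + 134·12.0²] / (195+135−2) = 96.6829, so s_p = 9.8327.
SE_diff = s_p·√(1/n₁ + 1/n₂) = 9.8327·√(1/195 + 1/135) = 1.1009.
z* = 2.576; margin = 2.576 × 1.1009 = 2.8359.
Difference = 147 − 143 = 4.0000.
4.0000 ± 2.8359 → (1.16, 6.84).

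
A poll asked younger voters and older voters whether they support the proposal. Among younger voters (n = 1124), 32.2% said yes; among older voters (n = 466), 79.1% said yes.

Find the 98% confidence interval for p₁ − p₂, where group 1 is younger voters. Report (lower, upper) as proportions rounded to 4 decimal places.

(-0.5235, -0.4145)

SE₁ = √(p̂₁(1−p̂₁)/n₁) = √(0.3220·0.6780/1124) = 0.01394; SE₂ = √(0.7910·0.2090/466) = 0.01884.
Independent samples: SE of the difference = √(SE₁² + SE₂²) = √(0.0001943236 + 0.0003549456) = 0.02344.
z* for 98% confidence is 2.326, so the margin of error is 2.326 × 0.02344 = 0.05452.
Point estimate p̂₁ − p̂₂ = 0.3220 − 0.7910 = -0.4690.
-0.4690 ± 0.05452 → (-0.5235, -0.4145).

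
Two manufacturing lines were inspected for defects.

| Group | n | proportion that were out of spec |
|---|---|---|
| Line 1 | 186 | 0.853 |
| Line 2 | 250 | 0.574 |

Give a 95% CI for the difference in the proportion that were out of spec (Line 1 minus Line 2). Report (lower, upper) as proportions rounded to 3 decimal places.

(0.199, 0.359)

SE₁ = √(p̂₁(1−p̂₁)/n₁) = √(0.8530·0.1470/186) = 0.02596; SE₂ = √(0.5740·0.4260/250) = 0.03127.
Independent samples: SE of the difference = √(SE₁² + SE₂²) = √(0.0006739216 + 0.0009778129) = 0.04064.
z* for 95% confidence is 1.960, so the margin of error is 1.960 × 0.04064 = 0.07965.
Point estimate p̂₁ − p̂₂ = 0.8530 − 0.5740 = 0.2790.
0.2790 ± 0.07965 → (0.199, 0.359).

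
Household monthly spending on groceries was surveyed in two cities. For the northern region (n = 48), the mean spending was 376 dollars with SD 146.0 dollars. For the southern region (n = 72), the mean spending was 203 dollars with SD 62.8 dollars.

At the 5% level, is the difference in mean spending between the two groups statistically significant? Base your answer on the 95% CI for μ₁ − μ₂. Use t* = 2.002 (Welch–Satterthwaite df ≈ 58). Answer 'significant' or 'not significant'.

SE₁ = s₁/√n₁ = 146.0/√48 = 21.0733; SE₂ = 62.8/√72 = 7.4011.
Independent samples, unequal variances: SE_diff = √(SE₁² + SE₂²) = √(444.08397289 + 54.77628121) = 22.3352.
t* = 2.002, so margin of error = 2.002 × 22.3352 = 44.7151.
Difference in means = 376 − 203 = 173.0000.
173.0000 ± 44.7151 → (128.2849, 217.7151).
The interval (128.2849, 217.7151) does not contain 0, so the difference is significant.

significant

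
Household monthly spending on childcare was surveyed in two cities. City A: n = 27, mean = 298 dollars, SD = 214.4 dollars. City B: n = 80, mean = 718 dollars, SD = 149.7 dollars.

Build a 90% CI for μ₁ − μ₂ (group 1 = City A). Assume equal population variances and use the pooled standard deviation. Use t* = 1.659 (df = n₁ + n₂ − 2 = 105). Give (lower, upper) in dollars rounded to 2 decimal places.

s_p = √[((n₁−1)s₁² + (n₂−1)s₂²)/(n₁+n₂−2)] = √[(26·214.4² + 79·149.7²)/105] = 168.0575.
SE = 168.0575·√(1/27 + 1/80) = 37.4044.
With t* = 1.659, margin = 1.659 × 37.4044 = 62.0539.
x̄₁ − x̄₂ = 298 − 718 = -420.0000; interval -420.0000 ± 62.0539 = (-482.05, -357.95).

(-482.05, -357.95)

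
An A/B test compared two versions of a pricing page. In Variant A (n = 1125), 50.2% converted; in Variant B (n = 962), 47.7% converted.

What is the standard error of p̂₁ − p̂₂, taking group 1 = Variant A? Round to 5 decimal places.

SE₁ = √(p̂₁(1−p̂₁)/n₁) = √(0.5020·0.4980/1125) = 0.01491; SE₂ = √(0.4770·0.5230/962) = 0.01610.
Independent samples: SE of the difference = √(SE₁² + SE₂²) = √(0.0002223081 + 0.00025921) = 0.02194.

0.02194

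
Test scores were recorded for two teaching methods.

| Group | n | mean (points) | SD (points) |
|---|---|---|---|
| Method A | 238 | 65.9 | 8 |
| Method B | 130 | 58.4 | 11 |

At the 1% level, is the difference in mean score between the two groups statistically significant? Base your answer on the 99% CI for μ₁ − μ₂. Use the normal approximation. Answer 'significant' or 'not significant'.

significant

Standard errors of each mean: 8/√238 = 0.5186 and 11/√130 = 0.9648.
SE(x̄₁ − x̄₂) = √(0.5186² + 0.9648²) = 1.0953 for independent samples with unequal variances.
With z* = 2.576, the margin is 2.576 × 1.0953 = 2.8215.
x̄₁ − x̄₂ = 65.9 − 58.4 = 7.5000; the interval is 7.5000 ± 2.8215 = (4.6785, 10.3215).
The interval (4.6785, 10.3215) does not contain 0, so the difference is significant.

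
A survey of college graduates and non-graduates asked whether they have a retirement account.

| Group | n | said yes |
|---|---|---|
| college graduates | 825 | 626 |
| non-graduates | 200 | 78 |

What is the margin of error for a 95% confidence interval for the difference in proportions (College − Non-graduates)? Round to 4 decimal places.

Sample proportions: 626/825 = 0.7588, 78/200 = 0.3900.
Each SE is √(p̂(1−p̂)/n): √(0.7588·0.2412/825) = 0.01489 and √(0.3900·0.6100/200) = 0.03449.
SE(p̂₁ − p̂₂) = √(SE₁² + SE₂²) = √(0.0002217121 + 0.0011895601) = 0.03757, since the two samples are independent.
At 95% confidence z* = 1.960; margin = 1.960 × 0.03757 = 0.07364.

0.0736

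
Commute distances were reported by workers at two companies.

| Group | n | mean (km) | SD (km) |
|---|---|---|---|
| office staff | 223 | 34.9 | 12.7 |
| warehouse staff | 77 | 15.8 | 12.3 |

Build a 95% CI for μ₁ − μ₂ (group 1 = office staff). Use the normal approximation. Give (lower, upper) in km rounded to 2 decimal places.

(15.89, 22.31)

Per-group SEs: s₁/√n₁ = 12.7/√223 = 0.8505, s₂/√n₂ = 12.3/√77 = 1.4017.
Unpooled SE of the difference: √(0.72335025 + 1.96476289) = 1.6395.
Margin of error = z* · SE = 1.960 × 1.6395 = 3.2134.
x̄₁ − x̄₂ = 34.9 − 15.8 = 19.1000.
CI: 19.1000 ± 3.2134 = (15.89, 22.31).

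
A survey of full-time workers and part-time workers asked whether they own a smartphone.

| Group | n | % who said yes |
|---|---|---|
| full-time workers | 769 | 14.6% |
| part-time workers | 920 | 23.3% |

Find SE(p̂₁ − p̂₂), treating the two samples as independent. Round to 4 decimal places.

0.0189

Each SE is √(p̂(1−p̂)/n): √(0.1460·0.8540/769) = 0.01273 and √(0.2330·0.7670/920) = 0.01394.
SE(p̂₁ − p̂₂) = √(SE₁² + SE₂²) = √(0.0001620529 + 0.0001943236) = 0.01888, since the two samples are independent.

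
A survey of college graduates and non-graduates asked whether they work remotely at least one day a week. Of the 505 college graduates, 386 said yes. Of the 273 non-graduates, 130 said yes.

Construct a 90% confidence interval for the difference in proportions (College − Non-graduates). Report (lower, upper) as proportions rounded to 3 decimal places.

(0.230, 0.347)

Sample proportions: 386/505 = 0.7644, 130/273 = 0.4762.
Each SE is √(p̂(1−p̂)/n): √(0.7644·0.2356/505) = 0.01888 and √(0.4762·0.5238/273) = 0.03023.
SE(p̂₁ − p̂₂) = √(SE₁² + SE₂²) = √(0.0003564544 + 0.0009138529) = 0.03564, since the two samples are independent.
At 90% confidence z* = 1.645; margin = 1.645 × 0.03564 = 0.05863.
The difference is 0.7644 − 0.4762 = 0.2882, so the interval is 0.2882 ± 0.05863 = (0.230, 0.347).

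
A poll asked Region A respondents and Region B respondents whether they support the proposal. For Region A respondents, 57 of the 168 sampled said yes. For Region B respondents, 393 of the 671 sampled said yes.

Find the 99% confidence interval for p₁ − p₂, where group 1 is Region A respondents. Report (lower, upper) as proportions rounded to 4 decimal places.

(-0.3525, -0.1403)

First, p̂₁ = 57/168 = 0.3393; p̂₂ = 393/671 = 0.5857.
The two standard errors are √(0.3393×0.6607/168) = 0.03653 and √(0.5857×0.4143/671) = 0.01902.
Because the samples are independent, SE_diff = √(0.03653² + 0.01902²) = 0.04118.
Using z* = 2.576 for 99%, ME = 2.576 × 0.04118 = 0.10608.
p̂₁ − p̂₂ = -0.2464; interval -0.2464 ± 0.10608 gives (-0.3525, -0.1403).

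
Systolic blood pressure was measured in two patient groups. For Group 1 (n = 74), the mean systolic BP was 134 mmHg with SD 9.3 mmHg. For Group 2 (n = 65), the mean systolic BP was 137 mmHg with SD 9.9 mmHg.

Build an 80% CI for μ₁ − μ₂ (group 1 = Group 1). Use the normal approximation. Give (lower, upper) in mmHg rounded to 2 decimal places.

Per-group SEs: s₁/√n₁ = 9.3/√74 = 1.0811, s₂/√n₂ = 9.9/√65 = 1.2279.
Unpooled SE of the difference: √(1.16877721 + 1.50773841) = 1.6360.
Margin of error = z* · SE = 1.282 × 1.6360 = 2.0974.
x̄₁ − x̄₂ = 134 − 137 = -3.0000.
CI: -3.0000 ± 2.0974 = (-5.10, -0.90).

(-5.10, -0.90)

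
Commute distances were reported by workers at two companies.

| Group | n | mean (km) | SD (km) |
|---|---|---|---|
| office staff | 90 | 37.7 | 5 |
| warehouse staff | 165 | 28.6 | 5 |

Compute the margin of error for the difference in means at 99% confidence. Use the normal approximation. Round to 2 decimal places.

Per-group SEs: s₁/√n₁ = 5/√90 = 0.5270, s₂/√n₂ = 5/√165 = 0.3892.
Unpooled SE of the difference: √(0.277729 + 0.15147664) = 0.6551.
Margin of error = z* · SE = 2.576 × 0.6551 = 1.6875.

1.69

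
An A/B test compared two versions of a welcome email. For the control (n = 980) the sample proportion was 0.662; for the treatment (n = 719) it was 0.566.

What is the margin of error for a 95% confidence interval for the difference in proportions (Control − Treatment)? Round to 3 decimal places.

0.047

SE₁ = √(p̂₁(1−p̂₁)/n₁) = √(0.6620·0.3380/980) = 0.01511; SE₂ = √(0.5660·0.4340/719) = 0.01848.
Independent samples: SE of the difference = √(SE₁² + SE₂²) = √(0.0002283121 + 0.0003415104) = 0.02387.
z* for 95% confidence is 1.960, so the margin of error is 1.960 × 0.02387 = 0.04679.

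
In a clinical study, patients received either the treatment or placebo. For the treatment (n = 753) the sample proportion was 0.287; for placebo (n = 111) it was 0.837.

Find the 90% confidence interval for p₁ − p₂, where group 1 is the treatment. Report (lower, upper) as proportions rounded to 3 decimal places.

(-0.614, -0.486)

Each SE is √(p̂(1−p̂)/n): √(0.2870·0.7130/753) = 0.01648 and √(0.8370·0.1630/111) = 0.03506.
SE(p̂₁ − p̂₂) = √(SE₁² + SE₂²) = √(0.0002715904 + 0.0012292036) = 0.03874, since the two samples are independent.
At 90% confidence z* = 1.645; margin = 1.645 × 0.03874 = 0.06373.
The difference is 0.2870 − 0.8370 = -0.5500, so the interval is -0.5500 ± 0.06373 = (-0.614, -0.486).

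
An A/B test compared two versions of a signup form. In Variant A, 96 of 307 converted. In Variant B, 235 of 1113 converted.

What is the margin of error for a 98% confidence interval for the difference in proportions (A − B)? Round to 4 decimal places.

First, p̂₁ = 96/307 = 0.3127; p̂₂ = 235/1113 = 0.2111.
The two standard errors are √(0.3127×0.6873/307) = 0.02646 and √(0.2111×0.7889/1113) = 0.01223.
Because the samples are independent, SE_diff = √(0.02646² + 0.01223²) = 0.02915.
Using z* = 2.326 for 98%, ME = 2.326 × 0.02915 = 0.06780.

0.0678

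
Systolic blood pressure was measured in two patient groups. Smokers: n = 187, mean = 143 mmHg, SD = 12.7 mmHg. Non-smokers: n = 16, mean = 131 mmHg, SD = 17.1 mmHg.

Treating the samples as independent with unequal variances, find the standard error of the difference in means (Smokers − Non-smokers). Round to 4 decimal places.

Per-group SEs: s₁/√n₁ = 12.7/√187 = 0.9287, s₂/√n₂ = 17.1/√16 = 4.2750.
Unpooled SE of the difference: √(0.86248369 + 18.275625) = 4.3747.

4.3747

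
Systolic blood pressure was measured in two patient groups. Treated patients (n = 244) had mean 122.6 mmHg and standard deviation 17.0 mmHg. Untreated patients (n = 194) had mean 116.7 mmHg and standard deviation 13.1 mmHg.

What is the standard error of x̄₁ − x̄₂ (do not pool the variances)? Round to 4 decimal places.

1.4384

Standard errors of each mean: 17.0/√244 = 1.0883 and 13.1/√194 = 0.9405.
SE(x̄₁ − x̄₂) = √(1.0883² + 0.9405²) = 1.4384 for independent samples with unequal variances.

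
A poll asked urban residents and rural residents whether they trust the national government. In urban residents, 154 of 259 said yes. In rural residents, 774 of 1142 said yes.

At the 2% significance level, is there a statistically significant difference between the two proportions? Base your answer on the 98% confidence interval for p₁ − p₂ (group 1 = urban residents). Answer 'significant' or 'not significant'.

p̂₁ = 154/259 = 0.5946 and p̂₂ = 774/1142 = 0.6778.
SE₁ = √(p̂₁(1−p̂₁)/n₁) = √(0.5946·0.4054/259) = 0.03051; SE₂ = √(0.6778·0.3222/1142) = 0.01383.
Independent samples: SE of the difference = √(SE₁² + SE₂²) = √(0.0009308601 + 0.0001912689) = 0.03350.
z* for 98% confidence is 2.326, so the margin of error is 2.326 × 0.03350 = 0.07792.
Point estimate p̂₁ − p̂₂ = 0.5946 − 0.6778 = -0.0832.
-0.0832 ± 0.07792 → (-0.16112, -0.00528).
The interval (-0.16112, -0.00528) does not contain 0, so the difference is significant.

significant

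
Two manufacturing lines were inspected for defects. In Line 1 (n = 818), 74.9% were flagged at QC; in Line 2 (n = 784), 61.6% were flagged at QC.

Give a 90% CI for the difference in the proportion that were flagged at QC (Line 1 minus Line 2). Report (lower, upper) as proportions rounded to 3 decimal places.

(0.095, 0.171)

The two standard errors are √(0.7490×0.2510/818) = 0.01516 and √(0.6160×0.3840/784) = 0.01737.
Because the samples are independent, SE_diff = √(0.01516² + 0.01737²) = 0.02306.
Using z* = 1.645 for 90%, ME = 1.645 × 0.02306 = 0.03793.
p̂₁ − p̂₂ = 0.1330; interval 0.1330 ± 0.03793 gives (0.095, 0.171).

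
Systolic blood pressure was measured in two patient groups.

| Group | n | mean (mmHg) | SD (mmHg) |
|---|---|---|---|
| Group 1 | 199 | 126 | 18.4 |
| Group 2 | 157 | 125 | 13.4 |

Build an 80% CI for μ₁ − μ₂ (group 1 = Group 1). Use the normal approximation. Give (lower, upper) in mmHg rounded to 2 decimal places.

SE₁ = s₁/√n₁ = 18.4/√199 = 1.3043; SE₂ = 13.4/√157 = 1.0694.
Independent samples, unequal variances: SE_diff = √(SE₁² + SE₂²) = √(1.70119849 + 1.14361636) = 1.6867.
z* = 1.282, so margin of error = 1.282 × 1.6867 = 2.1623.
Difference in means = 126 − 125 = 1.0000.
1.0000 ± 2.1623 → (-1.16, 3.16).

(-1.16, 3.16)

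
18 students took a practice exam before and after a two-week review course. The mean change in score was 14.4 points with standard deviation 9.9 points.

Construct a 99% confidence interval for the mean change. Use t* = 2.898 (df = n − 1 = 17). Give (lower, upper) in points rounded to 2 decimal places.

This is a matched-pairs design, so SE = s_d/√n = 9.9/√18 = 2.3335.
Margin = 2.898 × 2.3335 = 6.7625; the interval is 14.4 ± 6.7625 = (7.64, 21.16).

(7.64, 21.16)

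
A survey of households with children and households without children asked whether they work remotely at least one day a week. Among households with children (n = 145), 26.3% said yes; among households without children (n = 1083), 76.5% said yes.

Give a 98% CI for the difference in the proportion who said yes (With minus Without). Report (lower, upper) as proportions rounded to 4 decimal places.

Each SE is √(p̂(1−p̂)/n): √(0.2630·0.7370/145) = 0.03656 and √(0.7650·0.2350/1083) = 0.01288.
SE(p̂₁ − p̂₂) = √(SE₁² + SE₂²) = √(0.0013366336 + 0.0001658944) = 0.03876, since the two samples are independent.
At 98% confidence z* = 2.326; margin = 2.326 × 0.03876 = 0.09016.
The difference is 0.2630 − 0.7650 = -0.5020, so the interval is -0.5020 ± 0.09016 = (-0.5922, -0.4118).

(-0.5922, -0.4118)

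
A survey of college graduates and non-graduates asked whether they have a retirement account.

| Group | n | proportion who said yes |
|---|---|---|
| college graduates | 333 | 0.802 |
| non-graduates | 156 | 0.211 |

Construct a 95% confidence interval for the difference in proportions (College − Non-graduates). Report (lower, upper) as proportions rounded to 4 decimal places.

(0.5140, 0.6680)

SE₁ = √(p̂₁(1−p̂₁)/n₁) = √(0.8020·0.1980/333) = 0.02184; SE₂ = √(0.2110·0.7890/156) = 0.03267.
Independent samples: SE of the difference = √(SE₁² + SE₂²) = √(0.0004769856 + 0.0010673289) = 0.03930.
z* for 95% confidence is 1.960, so the margin of error is 1.960 × 0.03930 = 0.07703.
Point estimate p̂₁ − p̂₂ = 0.8020 − 0.2110 = 0.5910.
0.5910 ± 0.07703 → (0.5140, 0.6680).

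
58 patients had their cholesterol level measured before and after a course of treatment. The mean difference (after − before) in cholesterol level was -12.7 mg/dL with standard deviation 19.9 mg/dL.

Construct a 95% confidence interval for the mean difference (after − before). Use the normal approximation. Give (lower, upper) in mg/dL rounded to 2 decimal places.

This is a matched-pairs design, so SE = s_d/√n = 19.9/√58 = 2.6130.
Margin = 1.960 × 2.6130 = 5.1215; the interval is -12.7 ± 5.1215 = (-17.82, -7.58).

(-17.82, -7.58)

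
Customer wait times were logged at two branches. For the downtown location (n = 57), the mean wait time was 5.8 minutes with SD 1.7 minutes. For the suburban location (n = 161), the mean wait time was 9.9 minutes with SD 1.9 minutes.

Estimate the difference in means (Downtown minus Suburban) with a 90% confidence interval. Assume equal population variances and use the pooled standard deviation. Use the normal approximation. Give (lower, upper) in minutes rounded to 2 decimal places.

(-4.57, -3.63)

s_p = √[((n₁−1)s₁² + (n₂−1)s₂²)/(n₁+n₂−2)] = √[(56·1.7² + 160·1.9²)/216] = 1.8502.
SE = 1.8502·√(1/57 + 1/161) = 0.2852.
With z* = 1.645, margin = 1.645 × 0.2852 = 0.4692.
x̄₁ − x̄₂ = 5.8 − 9.9 = -4.1000; interval -4.1000 ± 0.4692 = (-4.57, -3.63).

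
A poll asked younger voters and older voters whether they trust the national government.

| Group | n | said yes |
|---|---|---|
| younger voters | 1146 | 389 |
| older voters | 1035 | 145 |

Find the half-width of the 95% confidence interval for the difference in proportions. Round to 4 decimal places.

0.0346

First, p̂₁ = 389/1146 = 0.3394; p̂₂ = 145/1035 = 0.1401.
The two standard errors are √(0.3394×0.6606/1146) = 0.01399 and √(0.1401×0.8599/1035) = 0.01079.
Because the samples are independent, SE_diff = √(0.01399² + 0.01079²) = 0.01767.
Using z* = 1.960 for 95%, ME = 1.960 × 0.01767 = 0.03463.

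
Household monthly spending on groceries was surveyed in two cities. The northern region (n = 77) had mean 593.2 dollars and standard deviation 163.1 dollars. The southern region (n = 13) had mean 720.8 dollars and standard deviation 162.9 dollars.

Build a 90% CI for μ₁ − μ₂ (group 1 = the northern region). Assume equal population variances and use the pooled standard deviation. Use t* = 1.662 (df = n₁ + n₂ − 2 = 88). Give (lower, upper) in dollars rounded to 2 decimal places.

s_p = √[((n₁−1)s₁² + (n₂−1)s₂²)/(n₁+n₂−2)] = √[(76·163.1² + 12·162.9²)/88] = 163.0727.
SE = 163.0727·√(1/77 + 1/13) = 48.8974.
With t* = 1.662, margin = 1.662 × 48.8974 = 81.2675.
x̄₁ − x̄₂ = 593.2 − 720.8 = -127.6000; interval -127.6000 ± 81.2675 = (-208.87, -46.33).

(-208.87, -46.33)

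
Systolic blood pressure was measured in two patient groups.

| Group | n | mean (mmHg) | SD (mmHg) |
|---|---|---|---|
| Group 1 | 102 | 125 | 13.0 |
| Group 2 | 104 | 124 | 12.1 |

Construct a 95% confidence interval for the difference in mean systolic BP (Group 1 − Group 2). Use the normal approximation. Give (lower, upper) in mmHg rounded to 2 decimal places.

(-2.43, 4.43)

SE₁ = s₁/√n₁ = 13.0/√102 = 1.2872; SE₂ = 12.1/√104 = 1.1865.
Independent samples, unequal variances: SE_diff = √(SE₁² + SE₂²) = √(1.65688384 + 1.40778225) = 1.7506.
z* = 1.960, so margin of error = 1.960 × 1.7506 = 3.4312.
Difference in means = 125 − 124 = 1.0000.
1.0000 ± 3.4312 → (-2.43, 4.43).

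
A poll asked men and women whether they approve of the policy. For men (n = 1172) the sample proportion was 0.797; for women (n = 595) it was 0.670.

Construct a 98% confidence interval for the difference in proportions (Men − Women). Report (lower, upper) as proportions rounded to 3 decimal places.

(0.074, 0.180)

The two standard errors are √(0.7970×0.2030/1172) = 0.01175 and √(0.6700×0.3300/595) = 0.01928.
Because the samples are independent, SE_diff = √(0.01175² + 0.01928²) = 0.02258.
Using z* = 2.326 for 98%, ME = 2.326 × 0.02258 = 0.05252.
p̂₁ − p̂₂ = 0.1270; interval 0.1270 ± 0.05252 gives (0.074, 0.180).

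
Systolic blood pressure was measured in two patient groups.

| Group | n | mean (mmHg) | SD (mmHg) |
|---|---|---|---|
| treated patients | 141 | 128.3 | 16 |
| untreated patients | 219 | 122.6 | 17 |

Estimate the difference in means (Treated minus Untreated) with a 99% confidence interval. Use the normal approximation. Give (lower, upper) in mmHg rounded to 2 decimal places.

Per-group SEs: s₁/√n₁ = 16/√141 = 1.3474, s₂/√n₂ = 17/√219 = 1.1488.
Unpooled SE of the difference: √(1.81548676 + 1.31974144) = 1.7707.
Margin of error = z* · SE = 2.576 × 1.7707 = 4.5613.
x̄₁ − x̄₂ = 128.3 − 122.6 = 5.7000.
CI: 5.7000 ± 4.5613 = (1.14, 10.26).

(1.14, 10.26)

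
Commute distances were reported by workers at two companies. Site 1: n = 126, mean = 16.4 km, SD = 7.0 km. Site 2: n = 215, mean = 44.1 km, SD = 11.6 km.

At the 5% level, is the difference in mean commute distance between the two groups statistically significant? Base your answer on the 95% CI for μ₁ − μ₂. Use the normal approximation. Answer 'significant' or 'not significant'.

significant

Standard errors of each mean: 7.0/√126 = 0.6236 and 11.6/√215 = 0.7911.
SE(x̄₁ − x̄₂) = √(0.6236² + 0.7911²) = 1.0073 for independent samples with unequal variances.
With z* = 1.960, the margin is 1.960 × 1.0073 = 1.9743.
x̄₁ − x̄₂ = 16.4 − 44.1 = -27.7000; the interval is -27.7000 ± 1.9743 = (-29.6743, -25.7257).
The interval (-29.6743, -25.7257) does not contain 0, so the difference is significant.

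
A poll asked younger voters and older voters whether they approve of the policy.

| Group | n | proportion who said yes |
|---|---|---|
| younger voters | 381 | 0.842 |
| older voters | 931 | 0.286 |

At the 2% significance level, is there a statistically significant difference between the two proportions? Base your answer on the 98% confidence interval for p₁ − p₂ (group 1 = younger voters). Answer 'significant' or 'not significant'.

significant

SE₁ = √(p̂₁(1−p̂₁)/n₁) = √(0.8420·0.1580/381) = 0.01869; SE₂ = √(0.2860·0.7140/931) = 0.01481.
Independent samples: SE of the difference = √(SE₁² + SE₂²) = √(0.0003493161 + 0.0002193361) = 0.02385.
z* for 98% confidence is 2.326, so the margin of error is 2.326 × 0.02385 = 0.05548.
Point estimate p̂₁ − p̂₂ = 0.8420 − 0.2860 = 0.5560.
0.5560 ± 0.05548 → (0.50052, 0.61148).
The interval (0.50052, 0.61148) does not contain 0, so the difference is significant.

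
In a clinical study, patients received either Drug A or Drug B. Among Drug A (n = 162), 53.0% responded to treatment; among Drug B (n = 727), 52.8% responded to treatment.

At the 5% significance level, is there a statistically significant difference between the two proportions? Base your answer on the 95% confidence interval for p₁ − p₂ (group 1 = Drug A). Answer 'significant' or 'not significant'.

not significant

The two standard errors are √(0.5300×0.4700/162) = 0.03921 and √(0.5280×0.4720/727) = 0.01851.
Because the samples are independent, SE_diff = √(0.03921² + 0.01851²) = 0.04336.
Using z* = 1.960 for 95%, ME = 1.960 × 0.04336 = 0.08499.
p̂₁ − p̂₂ = 0.0020; interval 0.0020 ± 0.08499 gives (-0.08299, 0.08699).
The interval (-0.08299, 0.08699) contains 0, so the difference is not significant.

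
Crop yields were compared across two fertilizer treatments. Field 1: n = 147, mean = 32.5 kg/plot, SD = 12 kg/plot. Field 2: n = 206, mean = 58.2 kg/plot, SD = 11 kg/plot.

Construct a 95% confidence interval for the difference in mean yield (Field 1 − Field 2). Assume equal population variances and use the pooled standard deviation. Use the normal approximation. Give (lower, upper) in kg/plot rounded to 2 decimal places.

s_p = √[((n₁−1)s₁² + (n₂−1)s₂²)/(n₁+n₂−2)] = √[(146·12² + 205·11²)/351] = 11.4266.
SE = 11.4266·√(1/147 + 1/206) = 1.2337.
With z* = 1.960, margin = 1.960 × 1.2337 = 2.4181.
x̄₁ − x̄₂ = 32.5 − 58.2 = -25.7000; interval -25.7000 ± 2.4181 = (-28.12, -23.28).

(-28.12, -23.28)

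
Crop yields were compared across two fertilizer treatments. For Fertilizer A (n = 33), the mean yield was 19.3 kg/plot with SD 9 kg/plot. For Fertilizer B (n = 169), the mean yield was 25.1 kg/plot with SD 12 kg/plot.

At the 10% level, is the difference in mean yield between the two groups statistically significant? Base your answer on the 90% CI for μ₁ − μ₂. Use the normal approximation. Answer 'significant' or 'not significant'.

significant

Per-group SEs: s₁/√n₁ = 9/√33 = 1.5667, s₂/√n₂ = 12/√169 = 0.9231.
Unpooled SE of the difference: √(2.45454889 + 0.85211361) = 1.8184.
Margin of error = z* · SE = 1.645 × 1.8184 = 2.9913.
x̄₁ − x̄₂ = 19.3 − 25.1 = -5.8000.
CI: -5.8000 ± 2.9913 = (-8.7913, -2.8087).
The interval (-8.7913, -2.8087) does not contain 0, so the difference is significant.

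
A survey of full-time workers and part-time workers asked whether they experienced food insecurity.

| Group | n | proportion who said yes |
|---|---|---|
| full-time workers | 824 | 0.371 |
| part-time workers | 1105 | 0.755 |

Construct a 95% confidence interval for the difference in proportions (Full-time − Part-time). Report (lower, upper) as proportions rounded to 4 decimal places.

(-0.4256, -0.3424)

SE₁ = √(p̂₁(1−p̂₁)/n₁) = √(0.3710·0.6290/824) = 0.01683; SE₂ = √(0.7550·0.2450/1105) = 0.01294.
Independent samples: SE of the difference = √(SE₁² + SE₂²) = √(0.0002832489 + 0.0001674436) = 0.02123.
z* for 95% confidence is 1.960, so the margin of error is 1.960 × 0.02123 = 0.04161.
Point estimate p̂₁ − p̂₂ = 0.3710 − 0.7550 = -0.3840.
-0.3840 ± 0.04161 → (-0.4256, -0.3424).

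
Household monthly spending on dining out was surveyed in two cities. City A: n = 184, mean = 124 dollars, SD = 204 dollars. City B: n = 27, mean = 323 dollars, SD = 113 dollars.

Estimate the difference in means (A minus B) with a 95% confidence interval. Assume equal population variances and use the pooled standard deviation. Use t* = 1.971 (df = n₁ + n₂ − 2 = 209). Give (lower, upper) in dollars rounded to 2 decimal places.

s_p = √[((n₁−1)s₁² + (n₂−1)s₂²)/(n₁+n₂−2)] = √[(183·204² + 26·113²)/209] = 195.0061.
SE = 195.0061·√(1/184 + 1/27) = 40.1882.
With t* = 1.971, margin = 1.971 × 40.1882 = 79.2109.
x̄₁ − x̄₂ = 124 − 323 = -199.0000; interval -199.0000 ± 79.2109 = (-278.21, -119.79).

(-278.21, -119.79)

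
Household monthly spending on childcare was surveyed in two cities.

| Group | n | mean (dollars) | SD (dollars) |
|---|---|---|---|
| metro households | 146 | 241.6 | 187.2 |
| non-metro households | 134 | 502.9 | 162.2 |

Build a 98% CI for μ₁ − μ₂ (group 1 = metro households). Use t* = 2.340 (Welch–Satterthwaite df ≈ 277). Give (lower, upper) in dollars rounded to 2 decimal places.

Per-group SEs: s₁/√n₁ = 187.2/√146 = 15.4928, s₂/√n₂ = 162.2/√134 = 14.0119.
Unpooled SE of the difference: √(240.02685184 + 196.33334161) = 20.8892.
Margin of error = t* · SE = 2.340 × 20.8892 = 48.8807.
x̄₁ − x̄₂ = 241.6 − 502.9 = -261.3000.
CI: -261.3000 ± 48.8807 = (-310.18, -212.42).

(-310.18, -212.42)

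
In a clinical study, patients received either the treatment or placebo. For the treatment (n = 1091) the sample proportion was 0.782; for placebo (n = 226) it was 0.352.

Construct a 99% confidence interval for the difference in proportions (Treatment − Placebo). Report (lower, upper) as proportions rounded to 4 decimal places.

The two standard errors are √(0.7820×0.2180/1091) = 0.01250 and √(0.3520×0.6480/226) = 0.03177.
Because the samples are independent, SE_diff = √(0.01250² + 0.03177²) = 0.03414.
Using z* = 2.576 for 99%, ME = 2.576 × 0.03414 = 0.08794.
p̂₁ − p̂₂ = 0.4300; interval 0.4300 ± 0.08794 gives (0.3421, 0.5179).

(0.3421, 0.5179)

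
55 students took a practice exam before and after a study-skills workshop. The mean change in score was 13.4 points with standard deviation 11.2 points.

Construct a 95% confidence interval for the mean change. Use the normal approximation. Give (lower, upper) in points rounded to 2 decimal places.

(10.44, 16.36)

This is a matched-pairs design, so SE = s_d/√n = 11.2/√55 = 1.5102.
Margin = 1.960 × 1.5102 = 2.9600; the interval is 13.4 ± 2.9600 = (10.44, 16.36).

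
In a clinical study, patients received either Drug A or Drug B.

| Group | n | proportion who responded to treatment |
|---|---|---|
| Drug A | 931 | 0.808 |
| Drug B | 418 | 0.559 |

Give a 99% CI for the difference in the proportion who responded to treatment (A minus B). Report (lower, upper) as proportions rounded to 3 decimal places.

(0.178, 0.320)

Each SE is √(p̂(1−p̂)/n): √(0.8080·0.1920/931) = 0.01291 and √(0.5590·0.4410/418) = 0.02428.
SE(p̂₁ − p̂₂) = √(SE₁² + SE₂²) = √(0.0001666681 + 0.0005895184) = 0.02750, since the two samples are independent.
At 99% confidence z* = 2.576; margin = 2.576 × 0.02750 = 0.07084.
The difference is 0.8080 − 0.5590 = 0.2490, so the interval is 0.2490 ± 0.07084 = (0.178, 0.320).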